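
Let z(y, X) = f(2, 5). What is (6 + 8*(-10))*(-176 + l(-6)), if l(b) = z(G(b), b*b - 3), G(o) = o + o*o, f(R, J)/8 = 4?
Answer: 10656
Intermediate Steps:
f(R, J) = 32 (f(R, J) = 8*4 = 32)
G(o) = o + o²
z(y, X) = 32
l(b) = 32
(6 + 8*(-10))*(-176 + l(-6)) = (6 + 8*(-10))*(-176 + 32) = (6 - 80)*(-144) = -74*(-144) = 10656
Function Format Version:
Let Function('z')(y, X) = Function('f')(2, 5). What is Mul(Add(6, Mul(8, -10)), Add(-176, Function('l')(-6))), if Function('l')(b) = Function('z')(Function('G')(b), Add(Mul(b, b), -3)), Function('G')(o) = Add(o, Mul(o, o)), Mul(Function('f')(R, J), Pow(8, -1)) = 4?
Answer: 10656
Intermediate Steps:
Function('f')(R, J) = 32 (Function('f')(R, J) = Mul(8, 4) = 32)
Function('G')(o) = Add(o, Pow(o, 2))
Function('z')(y, X) = 32
Function('l')(b) = 32
Mul(Add(6, Mul(8, -10)), Add(-176, Function('l')(-6))) = Mul(Add(6, Mul(8, -10)), Add(-176, 32)) = Mul(Add(6, -80), -144) = Mul(-74, -144) = 10656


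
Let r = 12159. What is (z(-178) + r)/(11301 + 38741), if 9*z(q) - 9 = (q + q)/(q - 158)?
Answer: 9193049/37831752 ≈ 0.24300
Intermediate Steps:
z(q) = 1 + 2*q/(9*(-158 + q)) (z(q) = 1 + ((q + q)/(q - 158))/9 = 1 + ((2*q)/(-158 + q))/9 = 1 + (2*q/(-158 + q))/9 = 1 + 2*q/(9*(-158 + q)))
(z(-178) + r)/(11301 + 38741) = ((-1422 + 11*(-178))/(9*(-158 - 178)) + 12159)/(11301 + 38741) = ((⅑)*(-1422 - 1958)/(-336) + 12159)/50042 = ((⅑)*(-1/336)*(-3380) + 12159)*(1/50042) = (845/756 + 12159)*(1/50042) = (9193049/756)*(1/50042) = 9193049/37831752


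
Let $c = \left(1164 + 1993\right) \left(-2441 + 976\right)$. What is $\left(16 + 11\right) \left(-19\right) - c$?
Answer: $4624492$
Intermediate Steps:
$c = -4625005$ ($c = 3157 \left(-1465\right) = -4625005$)
$\left(16 + 11\right) \left(-19\right) - c = \left(16 + 11\right) \left(-19\right) - -4625005 = 27 \left(-19\right) + 4625005 = -513 + 4625005 = 4624492$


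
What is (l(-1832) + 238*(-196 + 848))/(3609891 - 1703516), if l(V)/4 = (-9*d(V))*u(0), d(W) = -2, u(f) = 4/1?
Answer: 155464/1906375 ≈ 0.081550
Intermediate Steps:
u(f) = 4 (u(f) = 4*1 = 4)
l(V) = 288 (l(V) = 4*(-9*(-2)*4) = 4*(18*4) = 4*72 = 288)
(l(-1832) + 238*(-196 + 848))/(3609891 - 1703516) = (288 + 238*(-196 + 848))/(3609891 - 1703516) = (288 + 238*652)/1906375 = (288 + 155176)*(1/1906375) = 155464*(1/1906375) = 155464/1906375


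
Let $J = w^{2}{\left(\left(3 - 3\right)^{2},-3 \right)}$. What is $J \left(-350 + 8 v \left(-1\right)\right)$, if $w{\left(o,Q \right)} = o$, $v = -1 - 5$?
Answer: $0$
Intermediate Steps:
$v = -6$
$J = 0$ ($J = \left(\left(3 - 3\right)^{2}\right)^{2} = \left(0^{2}\right)^{2} = 0^{2} = 0$)
$J \left(-350 + 8 v \left(-1\right)\right) = 0 \left(-350 + 8 \left(-6\right) \left(-1\right)\right) = 0 \left(-350 - -48\right) = 0 \left(-350 + 48\right) = 0 \left(-302\right) = 0$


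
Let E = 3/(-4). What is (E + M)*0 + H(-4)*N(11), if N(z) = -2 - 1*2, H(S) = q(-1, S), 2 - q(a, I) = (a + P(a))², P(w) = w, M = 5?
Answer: 8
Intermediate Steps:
E = -¾ (E = 3*(-¼) = -¾ ≈ -0.75000)
q(a, I) = 2 - 4*a² (q(a, I) = 2 - (a + a)² = 2 - (2*a)² = 2 - 4*a²)
H(S) = -2 (H(S) = 2 - 4*(-1)² = 2 - 4*1 = 2 - 4 = -2)
N(z) = -4 (N(z) = -2 - 2 = -4)
(E + M)*0 + H(-4)*N(11) = (-¾ + 5)*0 - 2*(-4) = (17/4)*0 + 8 = 0 + 8 = 8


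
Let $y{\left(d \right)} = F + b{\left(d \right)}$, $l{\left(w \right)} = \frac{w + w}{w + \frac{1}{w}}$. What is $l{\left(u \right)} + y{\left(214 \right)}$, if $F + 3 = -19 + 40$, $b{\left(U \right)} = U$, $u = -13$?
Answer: $\frac{19889}{85} \approx 233.99$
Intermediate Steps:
$l{\left(w \right)} = \frac{2 w}{w + \frac{1}{w}}$
$F = 18$ ($F = -3 + \left(-19 + 40\right) = -3 + 21 = 18$)
$y{\left(d \right)} = 18 + d$
$l{\left(u \right)} + y{\left(214 \right)} = \frac{2 \left(-13\right)^{2}}{1 + \left(-13\right)^{2}} + \left(18 + 214\right) = 2 \cdot 169 \frac{1}{1 + 169} + 232 = 2 \cdot 169 \cdot \frac{1}{170} + 232 = \frac{169}{85} + 232 = \frac{19889}{85}$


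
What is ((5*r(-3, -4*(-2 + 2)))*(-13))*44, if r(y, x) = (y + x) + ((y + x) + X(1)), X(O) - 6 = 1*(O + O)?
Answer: -5720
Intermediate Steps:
X(O) = 6 + 2*O (X(O) = 6 + 1*(O + O) = 6 + 1*(2*O) = 6 + 2*O)
r(y, x) = 8 + 2*x + 2*y (r(y, x) = (y + x) + ((y + x) + (6 + 2*1)) = (x + y) + ((x + y) + (6 + 2)) = (x + y) + ((x + y) + 8) = (x + y) + (8 + x + y) = 8 + 2*x + 2*y)
((5*r(-3, -4*(-2 + 2)))*(-13))*44 = ((5*(8 + 2*(-4*(-2 + 2)) + 2*(-3)))*(-13))*44 = ((5*(8 + 2*(-4*0) - 6))*(-13))*44 = ((5*(8 + 2*0 - 6))*(-13))*44 = ((5*(8 + 0 - 6))*(-13))*44 = ((5*2)*(-13))*44 = (10*(-13))*44 = -130*44 = -5720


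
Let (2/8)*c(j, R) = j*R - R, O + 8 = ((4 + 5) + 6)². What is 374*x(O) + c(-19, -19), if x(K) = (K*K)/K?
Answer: 82678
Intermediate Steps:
O = 217 (O = -8 + ((4 + 5) + 6)² = -8 + (9 + 6)² = -8 + 15² = -8 + 225 = 217)
c(j, R) = -4*R + 4*R*j (c(j, R) = 4*(j*R - R) = 4*(R*j - R) = 4*(-R + R*j) = -4*R + 4*R*j)
x(K) = K (x(K) = K²/K = K)
374*x(O) + c(-19, -19) = 374*217 + 4*(-19)*(-1 - 19) = 81158 + 4*(-19)*(-20) = 81158 + 1520 = 82678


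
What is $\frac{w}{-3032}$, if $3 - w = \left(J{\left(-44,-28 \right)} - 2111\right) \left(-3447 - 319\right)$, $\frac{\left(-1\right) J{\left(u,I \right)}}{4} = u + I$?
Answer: $\frac{6865415}{3032} \approx 2264.3$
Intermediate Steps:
$J{\left(u,I \right)} = - 4 I - 4 u$ ($J{\left(u,I \right)} = - 4 \left(u + I\right) = - 4 \left(I + u\right) = - 4 I - 4 u$)
$w = -6865415$ ($w = 3 - \left(\left(\left(-4\right) \left(-28\right) - -176\right) - 2111\right) \left(-3447 - 319\right) = 3 - \left(\left(112 + 176\right) - 2111\right) \left(-3766\right) = 3 - \left(288 - 2111\right) \left(-3766\right) = 3 - \left(-1823\right) \left(-3766\right) = 3 - 6865418 = -6865415$)
$\frac{w}{-3032} = - \frac{6865415}{-3032} = \left(-6865415\right) \left(- \frac{1}{3032}\right) = \frac{6865415}{3032}$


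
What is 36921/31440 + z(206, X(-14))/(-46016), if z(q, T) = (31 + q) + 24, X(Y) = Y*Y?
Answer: 35223977/30140480 ≈ 1.1687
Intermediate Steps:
X(Y) = Y**2
z(q, T) = 55 + q
36921/31440 + z(206, X(-14))/(-46016) = 36921/31440 + (55 + 206)/(-46016) = 36921*(1/31440) + 261*(-1/46016) = 12307/10480 - 261/46016 = 35223977/30140480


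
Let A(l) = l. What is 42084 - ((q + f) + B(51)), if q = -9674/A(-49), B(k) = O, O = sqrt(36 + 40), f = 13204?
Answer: 200778/7 - 2*sqrt(19) ≈ 28674.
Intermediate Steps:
O = 2*sqrt(19) (O = sqrt(76) = 2*sqrt(19) ≈ 8.7178)
B(k) = 2*sqrt(19)
q = 1382/7 (q = -9674/(-49) = -9674*(-1/49) = 1382/7 ≈ 197.43)
42084 - ((q + f) + B(51)) = 42084 - ((1382/7 + 13204) + 2*sqrt(19)) = 42084 - (93810/7 + 2*sqrt(19)) = 42084 + (-93810/7 - 2*sqrt(19)) = 200778/7 - 2*sqrt(19)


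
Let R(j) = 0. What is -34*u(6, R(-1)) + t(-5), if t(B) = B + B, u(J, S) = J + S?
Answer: -214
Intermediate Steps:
t(B) = 2*B
-34*u(6, R(-1)) + t(-5) = -34*(6 + 0) + 2*(-5) = -34*6 - 10 = -204 - 10 = -214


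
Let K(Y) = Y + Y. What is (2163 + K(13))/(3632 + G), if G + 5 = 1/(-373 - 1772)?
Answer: 4695405/7779914 ≈ 0.60353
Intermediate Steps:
K(Y) = 2*Y
G = -10726/2145 (G = -5 + 1/(-373 - 1772) = -5 + 1/(-2145) = -5 - 1/2145 = -10726/2145 ≈ -5.0005)
(2163 + K(13))/(3632 + G) = (2163 + 2*13)/(3632 - 10726/2145) = (2163 + 26)/(7779914/2145) = 2189*(2145/7779914) = 4695405/7779914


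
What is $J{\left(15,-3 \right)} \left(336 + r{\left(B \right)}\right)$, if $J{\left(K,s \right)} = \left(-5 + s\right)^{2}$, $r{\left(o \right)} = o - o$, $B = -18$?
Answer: $21504$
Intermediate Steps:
$r{\left(o \right)} = 0$
$J{\left(15,-3 \right)} \left(336 + r{\left(B \right)}\right) = \left(-5 - 3\right)^{2} \left(336 + 0\right) = \left(-8\right)^{2} \cdot 336 = 64 \cdot 336 = 21504$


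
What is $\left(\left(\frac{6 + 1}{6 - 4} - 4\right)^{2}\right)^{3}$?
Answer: $\frac{1}{64} \approx 0.015625$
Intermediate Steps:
$\left(\left(\frac{6 + 1}{6 - 4} - 4\right)^{2}\right)^{3} = \left(\left(\frac{7}{2} - 4\right)^{2}\right)^{3} = \left(\left(- \frac{1}{2}\right)^{2}\right)^{3} = \left(\frac{1}{4}\right)^{3} = \frac{1}{64}$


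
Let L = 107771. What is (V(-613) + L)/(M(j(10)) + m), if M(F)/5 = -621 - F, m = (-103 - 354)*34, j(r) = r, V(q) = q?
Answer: -107158/18693 ≈ -5.7325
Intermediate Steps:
m = -15538 (m = -457*34 = -15538)
M(F) = -3105 - 5*F (M(F) = 5*(-621 - F) = -3105 - 5*F)
(V(-613) + L)/(M(j(10)) + m) = (-613 + 107771)/((-3105 - 5*10) - 15538) = 107158/((-3105 - 50) - 15538) = 107158/(-3155 - 15538) = 107158/(-18693) = 107158*(-1/18693) = -107158/18693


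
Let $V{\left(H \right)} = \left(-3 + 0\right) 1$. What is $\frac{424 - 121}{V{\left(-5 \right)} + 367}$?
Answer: $\frac{303}{364} \approx 0.83242$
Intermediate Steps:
$V{\left(H \right)} = -3$ ($V{\left(H \right)} = \left(-3\right) 1 = -3$)
$\frac{424 - 121}{V{\left(-5 \right)} + 367} = \frac{424 - 121}{-3 + 367} = \frac{303}{364}$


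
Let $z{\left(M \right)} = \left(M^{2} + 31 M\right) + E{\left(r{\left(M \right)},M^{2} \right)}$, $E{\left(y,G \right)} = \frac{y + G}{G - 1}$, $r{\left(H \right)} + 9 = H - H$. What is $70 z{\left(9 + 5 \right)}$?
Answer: $\frac{1722518}{39} \approx 44167.0$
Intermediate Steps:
$r{\left(H \right)} = -9$ ($r{\left(H \right)} = -9 + \left(H - H\right) = -9 + 0 = -9$)
$E{\left(y,G \right)} = \frac{G + y}{-1 + G}$
$z{\left(M \right)} = M^{2} + 31 M + \frac{-9 + M^{2}}{-1 + M^{2}}$ ($z{\left(M \right)} = \left(M^{2} + 31 M\right) + \frac{M^{2} - 9}{-1 + M^{2}} = \left(M^{2} + 31 M\right) + \frac{-9 + M^{2}}{-1 + M^{2}} = M^{2} + 31 M + \frac{-9 + M^{2}}{-1 + M^{2}}$)
$70 z{\left(9 + 5 \right)} = 70 \frac{-9 + \left(9 + 5\right)^{4} - 31 \left(9 + 5\right) + 31 \left(9 + 5\right)^{3}}{-1 + \left(9 + 5\right)^{2}} = 70 \frac{-9 + 14^{4} - 434 + 31 \cdot 14^{3}}{-1 + 14^{2}} = 70 \frac{-9 + 38416 - 434 + 31 \cdot 2744}{-1 + 196} = 70 \frac{-9 + 38416 - 434 + 85064}{195} = 70 \cdot \frac{1}{195} \cdot 123037 = 70 \cdot \frac{123037}{195} = \frac{1722518}{39}$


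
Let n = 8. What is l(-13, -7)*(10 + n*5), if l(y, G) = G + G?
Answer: -700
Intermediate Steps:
l(y, G) = 2*G
l(-13, -7)*(10 + n*5) = (2*(-7))*(10 + 8*5) = -14*(10 + 40) = -14*50 = -700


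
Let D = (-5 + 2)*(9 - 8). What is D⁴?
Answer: 81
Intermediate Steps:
D = -3 (D = -3*1 = -3)
D⁴ = (-3)⁴ = 81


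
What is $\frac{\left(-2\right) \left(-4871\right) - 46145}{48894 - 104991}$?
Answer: $\frac{36403}{56097} \approx 0.64893$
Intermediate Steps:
$\frac{\left(-2\right) \left(-4871\right) - 46145}{48894 - 104991} = \frac{9742 - 46145}{-56097} = \left(-36403\right) \left(- \frac{1}{56097}\right) = \frac{36403}{56097}$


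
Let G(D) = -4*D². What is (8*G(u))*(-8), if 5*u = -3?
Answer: 2304/25 ≈ 92.160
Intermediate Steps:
u = -⅗ (u = (⅕)*(-3) = -⅗ ≈ -0.60000)
(8*G(u))*(-8) = (8*(-4*(-⅗)²))*(-8) = (8*(-4*9/25))*(-8) = (8*(-36/25))*(-8) = -288/25*(-8) = 2304/25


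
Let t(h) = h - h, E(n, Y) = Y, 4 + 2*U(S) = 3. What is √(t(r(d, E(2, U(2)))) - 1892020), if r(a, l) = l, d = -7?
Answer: 2*I*√473005 ≈ 1375.5*I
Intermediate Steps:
U(S) = -½ (U(S) = -2 + (½)*3 = -2 + 3/2 = -½)
t(h) = 0
√(t(r(d, E(2, U(2)))) - 1892020) = √(0 - 1892020) = √(-1892020) = 2*I*√473005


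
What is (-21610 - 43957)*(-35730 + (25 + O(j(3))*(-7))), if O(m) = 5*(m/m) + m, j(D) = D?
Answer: 2344741487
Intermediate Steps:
O(m) = 5 + m (O(m) = 5*1 + m = 5 + m)
(-21610 - 43957)*(-35730 + (25 + O(j(3))*(-7))) = (-21610 - 43957)*(-35730 + (25 + (5 + 3)*(-7))) = -65567*(-35730 + (25 + 8*(-7))) = -65567*(-35730 + (25 - 56)) = -65567*(-35730 - 31) = -65567*(-35761) = 2344741487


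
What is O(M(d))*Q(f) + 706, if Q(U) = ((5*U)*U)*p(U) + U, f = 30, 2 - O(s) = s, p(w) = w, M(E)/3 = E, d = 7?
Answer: -2564864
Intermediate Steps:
M(E) = 3*E
O(s) = 2 - s
Q(U) = U + 5*U³ (Q(U) = ((5*U)*U)*U + U = (5*U²)*U + U = 5*U³ + U = U + 5*U³)
O(M(d))*Q(f) + 706 = (2 - 3*7)*(30 + 5*30³) + 706 = (2 - 1*21)*(30 + 5*27000) + 706 = (2 - 21)*(30 + 135000) + 706 = -19*135030 + 706 = -2565570 + 706 = -2564864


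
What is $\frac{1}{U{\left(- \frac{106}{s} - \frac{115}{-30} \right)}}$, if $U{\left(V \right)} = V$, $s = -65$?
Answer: $\frac{390}{2131} \approx 0.18301$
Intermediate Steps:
$\frac{1}{U{\left(- \frac{106}{s} - \frac{115}{-30} \right)}} = \frac{1}{- \frac{106}{-65} - \frac{115}{-30}} = \frac{1}{\left(-106\right) \left(- \frac{1}{65}\right) - - \frac{23}{6}} = \frac{1}{\frac{106}{65} + \frac{23}{6}} = \frac{1}{\frac{2131}{390}} = \frac{390}{2131}$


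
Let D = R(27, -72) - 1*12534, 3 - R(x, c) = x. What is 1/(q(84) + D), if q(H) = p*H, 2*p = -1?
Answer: -1/12600 ≈ -7.9365e-5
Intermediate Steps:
p = -1/2 (p = (1/2)*(-1) = -1/2 ≈ -0.50000)
R(x, c) = 3 - x
q(H) = -H/2
D = -12558 (D = (3 - 1*27) - 1*12534 = (3 - 27) - 12534 = -24 - 12534 = -12558)
1/(q(84) + D) = 1/(-1/2*84 - 12558) = 1/(-42 - 12558) = 1/(-12600) = -1/12600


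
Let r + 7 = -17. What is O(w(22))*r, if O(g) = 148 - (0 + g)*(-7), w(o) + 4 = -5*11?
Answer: 6360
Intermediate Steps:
w(o) = -59 (w(o) = -4 - 5*11 = -4 - 55 = -59)
r = -24 (r = -7 - 17 = -24)
O(g) = 148 + 7*g (O(g) = 148 - g*(-7) = 148 - (-7)*g = 148 + 7*g)
O(w(22))*r = (148 + 7*(-59))*(-24) = (148 - 413)*(-24) = -265*(-24) = 6360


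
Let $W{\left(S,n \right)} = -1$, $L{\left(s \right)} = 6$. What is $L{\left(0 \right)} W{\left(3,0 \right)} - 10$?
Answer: $-16$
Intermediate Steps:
$L{\left(0 \right)} W{\left(3,0 \right)} - 10 = 6 \left(-1\right) - 10 = -6 - 10 = -16$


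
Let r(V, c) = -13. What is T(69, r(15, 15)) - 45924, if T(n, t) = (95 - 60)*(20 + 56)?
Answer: -43264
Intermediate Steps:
T(n, t) = 2660 (T(n, t) = 35*76 = 2660)
T(69, r(15, 15)) - 45924 = 2660 - 45924 = -43264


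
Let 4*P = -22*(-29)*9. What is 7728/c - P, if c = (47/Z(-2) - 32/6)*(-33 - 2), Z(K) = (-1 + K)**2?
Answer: 5517/10 ≈ 551.70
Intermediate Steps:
c = 35/9 (c = (47/((-1 - 2)**2) - 32/6)*(-33 - 2) = (47/((-3)**2) - 32*1/6)*(-35) = (47/9 - 16/3)*(-35) = -1/9*(-35) = 35/9 ≈ 3.8889)
P = 2871/2 (P = (-22*(-29)*9)/4 = (638*9)/4 = (1/4)*5742 = 2871/2 ≈ 1435.5)
7728/c - P = 7728/(35/9) - 1*2871/2 = 7728*(9/35) - 2871/2 = 9936/5 - 2871/2 = 5517/10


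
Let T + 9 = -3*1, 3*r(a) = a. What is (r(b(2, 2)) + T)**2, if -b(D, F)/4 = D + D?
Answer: 2704/9 ≈ 300.44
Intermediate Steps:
b(D, F) = -8*D (b(D, F) = -4*(D + D) = -8*D)
r(a) = a/3
T = -12 (T = -9 - 3*1 = -9 - 3 = -12)
(r(b(2, 2)) + T)**2 = ((-8*2)/3 - 12)**2 = ((1/3)*(-16) - 12)**2 = (-16/3 - 12)**2 = (-52/3)**2 = 2704/9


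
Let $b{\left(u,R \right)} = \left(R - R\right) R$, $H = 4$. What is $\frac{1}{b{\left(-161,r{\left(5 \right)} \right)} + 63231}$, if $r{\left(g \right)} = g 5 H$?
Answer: $\frac{1}{63231} \approx 1.5815 \cdot 10^{-5}$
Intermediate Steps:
$r{\left(g \right)} = 20 g$ ($r{\left(g \right)} = g 5 \cdot 4 = 5 g 4 = 20 g$)
$b{\left(u,R \right)} = 0$ ($b{\left(u,R \right)} = 0 R = 0$)
$\frac{1}{b{\left(-161,r{\left(5 \right)} \right)} + 63231} = \frac{1}{0 + 63231} = \frac{1}{63231}$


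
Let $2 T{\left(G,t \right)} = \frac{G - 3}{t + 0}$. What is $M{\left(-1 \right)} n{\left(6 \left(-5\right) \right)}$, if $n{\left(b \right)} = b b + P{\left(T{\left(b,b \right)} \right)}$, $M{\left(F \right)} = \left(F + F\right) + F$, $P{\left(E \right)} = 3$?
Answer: $-2709$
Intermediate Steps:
$T{\left(G,t \right)} = \frac{-3 + G}{2 t}$ ($T{\left(G,t \right)} = \frac{\left(G - 3\right) \frac{1}{t + 0}}{2} = \frac{\left(-3 + G\right) \frac{1}{t}}{2} = \frac{\frac{1}{t} \left(-3 + G\right)}{2} = \frac{-3 + G}{2 t}$)
$M{\left(F \right)} = 3 F$ ($M{\left(F \right)} = 2 F + F = 3 F$)
$n{\left(b \right)} = 3 + b^{2}$ ($n{\left(b \right)} = b b + 3 = b^{2} + 3 = 3 + b^{2}$)
$M{\left(-1 \right)} n{\left(6 \left(-5\right) \right)} = 3 \left(-1\right) \left(3 + \left(6 \left(-5\right)\right)^{2}\right) = - 3 \left(3 + \left(-30\right)^{2}\right) = - 3 \left(3 + 900\right) = \left(-3\right) 903 = -2709$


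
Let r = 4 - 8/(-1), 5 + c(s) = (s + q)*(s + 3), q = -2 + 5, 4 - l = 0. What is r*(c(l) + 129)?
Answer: 2076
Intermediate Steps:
l = 4 (l = 4 - 1*0 = 4 + 0 = 4)
q = 3
c(s) = -5 + (3 + s)² (c(s) = -5 + (s + 3)*(s + 3) = -5 + (3 + s)*(3 + s) = -5 + (3 + s)²)
r = 12 (r = 4 - 8*(-1) = 4 - 4*(-2) = 4 + 8 = 12)
r*(c(l) + 129) = 12*((4 + 4² + 6*4) + 129) = 12*((4 + 16 + 24) + 129) = 12*(44 + 129) = 12*173 = 2076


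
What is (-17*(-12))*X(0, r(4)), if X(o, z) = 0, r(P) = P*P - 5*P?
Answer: 0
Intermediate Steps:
r(P) = P**2 - 5*P
(-17*(-12))*X(0, r(4)) = -17*(-12)*0 = 204*0 = 0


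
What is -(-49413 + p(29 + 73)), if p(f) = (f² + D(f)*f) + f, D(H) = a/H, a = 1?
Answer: 38906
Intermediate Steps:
D(H) = 1/H
p(f) = 1 + f + f² (p(f) = (f² + f/f) + f = (f² + 1) + f = (1 + f²) + f = 1 + f + f²)
-(-49413 + p(29 + 73)) = -(-49413 + (1 + (29 + 73)*(1 + (29 + 73)))) = -(-49413 + (1 + 102*(1 + 102))) = -(-49413 + (1 + 102*103)) = -(-49413 + (1 + 10506)) = -(-49413 + 10507) = -1*(-38906) = 38906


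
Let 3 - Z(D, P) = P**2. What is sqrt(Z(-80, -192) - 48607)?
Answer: 2*I*sqrt(21367) ≈ 292.35*I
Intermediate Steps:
Z(D, P) = 3 - P**2
sqrt(Z(-80, -192) - 48607) = sqrt((3 - 1*(-192)**2) - 48607) = sqrt((3 - 1*36864) - 48607) = sqrt((3 - 36864) - 48607) = sqrt(-36861 - 48607) = sqrt(-85468) = 2*I*sqrt(21367)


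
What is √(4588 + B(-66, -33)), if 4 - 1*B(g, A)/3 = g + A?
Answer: √4897 ≈ 69.979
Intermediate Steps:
B(g, A) = 12 - 3*A - 3*g (B(g, A) = 12 - 3*(g + A) = 12 - 3*(A + g) = 12 + (-3*A - 3*g) = 12 - 3*A - 3*g)
√(4588 + B(-66, -33)) = √(4588 + (12 - 3*(-33) - 3*(-66))) = √(4588 + (12 + 99 + 198)) = √(4588 + 309) = √4897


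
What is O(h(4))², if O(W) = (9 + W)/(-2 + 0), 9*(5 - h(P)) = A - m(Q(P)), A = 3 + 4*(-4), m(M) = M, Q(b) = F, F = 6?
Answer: 21025/324 ≈ 64.892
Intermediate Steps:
Q(b) = 6
A = -13 (A = 3 - 16 = -13)
h(P) = 64/9 (h(P) = 5 - (-13 - 1*6)/9 = 5 - (-13 - 6)/9 = 5 - ⅑*(-19) = 5 + 19/9 = 64/9)
O(W) = -9/2 - W/2 (O(W) = (9 + W)/(-2) = (9 + W)*(-½) = -9/2 - W/2)
O(h(4))² = (-9/2 - ½*64/9)² = (-9/2 - 32/9)² = (-145/18)² = 21025/324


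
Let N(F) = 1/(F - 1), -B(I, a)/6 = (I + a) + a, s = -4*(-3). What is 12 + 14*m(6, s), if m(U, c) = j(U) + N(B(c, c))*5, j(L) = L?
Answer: 2966/31 ≈ 95.677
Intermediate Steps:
s = 12
B(I, a) = -12*a - 6*I (B(I, a) = -6*((I + a) + a) = -6*(I + 2*a) = -12*a - 6*I)
N(F) = 1/(-1 + F)
m(U, c) = U + 5/(-1 - 18*c) (m(U, c) = U + 5/(-1 + (-12*c - 6*c)) = U + 5/(-1 - 18*c))
12 + 14*m(6, s) = 12 + 14*(6 - 5/(1 + 18*12)) = 12 + 14*(6 - 5/(1 + 216)) = 12 + 14*(6 - 5/217) = 12 + 14*(1297/217) = 12 + 2594/31 = 2966/31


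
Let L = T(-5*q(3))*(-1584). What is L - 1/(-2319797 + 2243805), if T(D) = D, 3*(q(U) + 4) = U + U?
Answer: -1203713279/75992 ≈ -15840.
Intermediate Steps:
q(U) = -4 + 2*U/3 (q(U) = -4 + (U + U)/3 = -4 + (2*U)/3 = -4 + 2*U/3)
L = -15840 (L = -5*(-4 + (2/3)*3)*(-1584) = -5*(-4 + 2)*(-1584) = -5*(-2)*(-1584) = 10*(-1584) = -15840)
L - 1/(-2319797 + 2243805) = -15840 - 1/(-2319797 + 2243805) = -15840 - 1/(-75992) = -15840 - 1*(-1/75992) = -15840 + 1/75992 = -1203713279/75992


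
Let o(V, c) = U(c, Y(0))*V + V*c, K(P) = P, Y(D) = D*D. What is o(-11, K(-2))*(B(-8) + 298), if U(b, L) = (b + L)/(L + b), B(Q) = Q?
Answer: 3190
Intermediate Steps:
Y(D) = D²
U(b, L) = 1 (U(b, L) = (L + b)/(L + b) = 1)
o(V, c) = V + V*c (o(V, c) = 1*V + V*c = V + V*c)
o(-11, K(-2))*(B(-8) + 298) = (-11*(1 - 2))*(-8 + 298) = -11*(-1)*290 = 11*290 = 3190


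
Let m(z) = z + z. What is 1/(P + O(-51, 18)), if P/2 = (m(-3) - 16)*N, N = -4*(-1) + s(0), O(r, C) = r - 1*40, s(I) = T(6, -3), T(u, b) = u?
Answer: -1/531 ≈ -0.0018832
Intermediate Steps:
s(I) = 6
O(r, C) = -40 + r (O(r, C) = r - 40 = -40 + r)
m(z) = 2*z
N = 10 (N = -4*(-1) + 6 = 4 + 6 = 10)
P = -440 (P = 2*((2*(-3) - 16)*10) = 2*((-6 - 16)*10) = 2*(-22*10) = 2*(-220) = -440)
1/(P + O(-51, 18)) = 1/(-440 + (-40 - 51)) = 1/(-440 - 91) = 1/(-531) = -1/531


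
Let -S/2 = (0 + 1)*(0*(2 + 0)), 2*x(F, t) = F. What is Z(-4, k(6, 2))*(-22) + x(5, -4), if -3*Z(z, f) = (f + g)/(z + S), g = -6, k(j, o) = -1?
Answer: 46/3 ≈ 15.333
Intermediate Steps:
x(F, t) = F/2
S = 0 (S = -2*(0 + 1)*0*(2 + 0) = -2*0*2 = -2*0 = 0)
Z(z, f) = -(-6 + f)/(3*z) (Z(z, f) = -(f - 6)/(3*(z + 0)) = -(-6 + f)/(3*z))
Z(-4, k(6, 2))*(-22) + x(5, -4) = ((1/3)*(6 - 1*(-1))/(-4))*(-22) + (1/2)*5 = ((1/3)*(-1/4)*(6 + 1))*(-22) + 5/2 = ((1/3)*(-1/4)*7)*(-22) + 5/2 = -7/12*(-22) + 5/2 = 77/6 + 5/2 = 46/3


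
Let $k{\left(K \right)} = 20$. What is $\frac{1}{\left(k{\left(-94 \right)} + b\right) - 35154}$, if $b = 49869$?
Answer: $\frac{1}{14735} \approx 6.7866 \cdot 10^{-5}$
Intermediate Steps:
$\frac{1}{\left(k{\left(-94 \right)} + b\right) - 35154} = \frac{1}{\left(20 + 49869\right) - 35154} = \frac{1}{49889 - 35154} = \frac{1}{14735}$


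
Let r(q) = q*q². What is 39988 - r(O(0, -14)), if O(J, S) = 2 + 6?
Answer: 39476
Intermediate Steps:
O(J, S) = 8
r(q) = q³
39988 - r(O(0, -14)) = 39988 - 1*8³ = 39988 - 1*512 = 39988 - 512 = 39476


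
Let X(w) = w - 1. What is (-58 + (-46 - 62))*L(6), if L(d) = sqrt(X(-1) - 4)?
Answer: -166*I*sqrt(6) ≈ -406.62*I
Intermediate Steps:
X(w) = -1 + w
L(d) = I*sqrt(6) (L(d) = sqrt((-1 - 1) - 4) = sqrt(-2 - 4) = sqrt(-6) = I*sqrt(6))
(-58 + (-46 - 62))*L(6) = (-58 + (-46 - 62))*(I*sqrt(6)) = (-58 - 108)*(I*sqrt(6)) = -166*I*sqrt(6)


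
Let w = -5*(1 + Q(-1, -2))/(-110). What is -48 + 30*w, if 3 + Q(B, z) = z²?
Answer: -498/11 ≈ -45.273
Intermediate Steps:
Q(B, z) = -3 + z²
w = 1/11 (w = -5*(1 + (-3 + (-2)²))/(-110) = -5*(1 + (-3 + 4))*(-1/110) = -5*(1 + 1)*(-1/110) = -5*2*(-1/110) = -10*(-1/110) = 1/11 ≈ 0.090909)
-48 + 30*w = -48 + 30*(1/11) = -48 + 30/11 = -498/11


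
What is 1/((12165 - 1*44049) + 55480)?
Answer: 1/23596 ≈ 4.2380e-5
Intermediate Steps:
1/((12165 - 1*44049) + 55480) = 1/((12165 - 44049) + 55480) = 1/(-31884 + 55480) = 1/23596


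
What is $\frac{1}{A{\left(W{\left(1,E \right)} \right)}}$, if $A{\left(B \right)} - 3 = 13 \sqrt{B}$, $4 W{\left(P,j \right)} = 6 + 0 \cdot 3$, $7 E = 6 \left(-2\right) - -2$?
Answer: $- \frac{2}{163} + \frac{13 \sqrt{6}}{489} \approx 0.052849$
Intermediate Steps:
$E = - \frac{10}{7}$ ($E = \frac{6 \left(-2\right) - -2}{7} = \frac{-12 + 2}{7} = \frac{1}{7} \left(-10\right) = - \frac{10}{7} \approx -1.4286$)
$W{\left(P,j \right)} = \frac{3}{2}$ ($W{\left(P,j \right)} = \frac{6 + 0 \cdot 3}{4} = \frac{6 + 0}{4} = \frac{1}{4} \cdot 6 = \frac{3}{2}$)
$A{\left(B \right)} = 3 + 13 \sqrt{B}$
$\frac{1}{A{\left(W{\left(1,E \right)} \right)}} = \frac{1}{3 + 13 \sqrt{\frac{3}{2}}} = \frac{1}{3 + 13 \frac{\sqrt{6}}{2}} = \frac{1}{3 + \frac{13 \sqrt{6}}{2}}$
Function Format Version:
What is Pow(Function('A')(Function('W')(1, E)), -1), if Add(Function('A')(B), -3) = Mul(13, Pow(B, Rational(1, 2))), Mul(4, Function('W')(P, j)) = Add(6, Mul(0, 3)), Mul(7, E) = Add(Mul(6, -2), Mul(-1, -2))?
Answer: Add(Rational(-2, 163), Mul(Rational(13, 489), Pow(6, Rational(1, 2)))) ≈ 0.052849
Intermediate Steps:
E = Rational(-10, 7) (E = Mul(Rational(1, 7), Add(Mul(6, -2), Mul(-1, -2))) = Mul(Rational(1, 7), Add(-12, 2)) = Mul(Rational(1, 7), -10) = Rational(-10, 7) ≈ -1.4286)
Function('W')(P, j) = Rational(3, 2) (Function('W')(P, j) = Mul(Rational(1, 4), Add(6, Mul(0, 3))) = Mul(Rational(1, 4), Add(6, 0)) = Mul(Rational(1, 4), 6) = Rational(3, 2))
Function('A')(B) = Add(3, Mul(13, Pow(B, Rational(1, 2))))
Pow(Function('A')(Function('W')(1, E)), -1) = Pow(Add(3, Mul(13, Pow(Rational(3, 2), Rational(1, 2)))), -1) = Pow(Add(3, Mul(13, Mul(Rational(1, 2), Pow(6, Rational(1, 2))))), -1) = Pow(Add(3, Mul(Rational(13, 2), Pow(6, Rational(1, 2)))), -1)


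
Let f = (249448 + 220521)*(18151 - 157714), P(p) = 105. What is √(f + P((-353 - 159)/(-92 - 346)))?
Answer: I*√65590283442 ≈ 2.5611e+5*I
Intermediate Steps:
f = -65590283547 (f = 469969*(-139563) = -65590283547)
√(f + P((-353 - 159)/(-92 - 346))) = √(-65590283547 + 105) = √(-65590283442) = I*√65590283442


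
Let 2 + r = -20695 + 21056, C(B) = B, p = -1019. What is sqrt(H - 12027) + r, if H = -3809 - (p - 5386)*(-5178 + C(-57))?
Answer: 359 + I*sqrt(33546011) ≈ 359.0 + 5791.9*I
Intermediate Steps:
H = -33533984 (H = -3809 - (-1019 - 5386)*(-5178 - 57) = -3809 - (-6405)*(-5235) = -3809 - 1*33530175 = -3809 - 33530175 = -33533984)
r = 359 (r = -2 + (-20695 + 21056) = -2 + 361 = 359)
sqrt(H - 12027) + r = sqrt(-33533984 - 12027) + 359 = sqrt(-33546011) + 359 = I*sqrt(33546011) + 359 = 359 + I*sqrt(33546011)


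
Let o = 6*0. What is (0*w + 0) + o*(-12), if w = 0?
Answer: 0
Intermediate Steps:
o = 0
(0*w + 0) + o*(-12) = (0*0 + 0) + 0*(-12) = (0 + 0) + 0 = 0 + 0 = 0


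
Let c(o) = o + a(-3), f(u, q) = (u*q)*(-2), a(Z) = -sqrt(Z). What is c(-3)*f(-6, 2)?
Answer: -72 - 24*I*sqrt(3) ≈ -72.0 - 41.569*I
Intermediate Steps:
f(u, q) = -2*q*u (f(u, q) = (q*u)*(-2) = -2*q*u)
c(o) = o - I*sqrt(3) (c(o) = o - sqrt(-3) = o - I*sqrt(3))
c(-3)*f(-6, 2) = (-3 - I*sqrt(3))*(-2*2*(-6)) = (-3 - I*sqrt(3))*24 = -72 - 24*I*sqrt(3)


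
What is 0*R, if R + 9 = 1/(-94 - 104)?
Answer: 0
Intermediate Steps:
R = -1783/198 (R = -9 + 1/(-94 - 104) = -9 + 1/(-198) = -9 - 1/198 = -1783/198 ≈ -9.0051)
0*R = 0*(-1783/198) = 0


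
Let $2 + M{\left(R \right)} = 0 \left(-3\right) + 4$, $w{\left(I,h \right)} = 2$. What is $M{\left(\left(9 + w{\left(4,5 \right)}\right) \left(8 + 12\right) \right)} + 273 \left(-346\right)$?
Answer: $-94456$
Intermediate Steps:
$M{\left(R \right)} = 2$ ($M{\left(R \right)} = -2 + \left(0 \left(-3\right) + 4\right) = -2 + \left(0 + 4\right) = -2 + 4 = 2$)
$M{\left(\left(9 + w{\left(4,5 \right)}\right) \left(8 + 12\right) \right)} + 273 \left(-346\right) = 2 + 273 \left(-346\right) = 2 - 94458 = -94456$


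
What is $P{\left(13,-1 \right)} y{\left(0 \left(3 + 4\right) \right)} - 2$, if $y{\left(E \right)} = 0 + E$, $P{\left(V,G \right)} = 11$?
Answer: $-2$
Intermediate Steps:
$y{\left(E \right)} = E$
$P{\left(13,-1 \right)} y{\left(0 \left(3 + 4\right) \right)} - 2 = 11 \cdot 0 \left(3 + 4\right) - 2 = 11 \cdot 0 \cdot 7 - 2 = 11 \cdot 0 - 2 = 0 - 2 = -2$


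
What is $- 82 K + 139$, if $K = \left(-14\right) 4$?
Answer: $4731$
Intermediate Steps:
$K = -56$
$- 82 K + 139 = \left(-82\right) \left(-56\right) + 139 = 4592 + 139 = 4731$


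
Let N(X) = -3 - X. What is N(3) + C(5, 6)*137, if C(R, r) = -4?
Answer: -554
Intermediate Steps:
N(3) + C(5, 6)*137 = (-3 - 1*3) - 4*137 = (-3 - 3) - 548 = -6 - 548 = -554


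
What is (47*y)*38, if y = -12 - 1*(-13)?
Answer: 1786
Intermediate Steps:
y = 1 (y = -12 + 13 = 1)
(47*y)*38 = (47*1)*38 = 47*38 = 1786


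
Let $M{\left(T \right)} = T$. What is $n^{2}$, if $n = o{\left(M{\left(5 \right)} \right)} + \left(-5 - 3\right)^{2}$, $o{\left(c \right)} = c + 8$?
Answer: $5929$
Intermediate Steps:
$o{\left(c \right)} = 8 + c$
$n = 77$ ($n = \left(8 + 5\right) + \left(-5 - 3\right)^{2} = 13 + \left(-8\right)^{2} = 13 + 64 = 77$)
$n^{2} = 77^{2} = 5929$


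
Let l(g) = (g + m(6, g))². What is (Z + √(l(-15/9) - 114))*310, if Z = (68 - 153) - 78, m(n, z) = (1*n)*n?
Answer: -50530 + 11470*√7/3 ≈ -40414.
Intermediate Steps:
m(n, z) = n² (m(n, z) = n*n = n²)
Z = -163 (Z = -85 - 78 = -163)
l(g) = (36 + g)² (l(g) = (g + 6²)² = (g + 36)² = (36 + g)²)
(Z + √(l(-15/9) - 114))*310 = (-163 + √((36 - 15/9)² - 114))*310 = (-163 + √((36 - 15*⅑)² - 114))*310 = (-163 + √((36 - 5/3)² - 114))*310 = (-163 + √((103/3)² - 114))*310 = (-163 + √(10609/9 - 114))*310 = (-163 + √(9583/9))*310 = (-163 + 37*√7/3)*310 = -50530 + 11470*√7/3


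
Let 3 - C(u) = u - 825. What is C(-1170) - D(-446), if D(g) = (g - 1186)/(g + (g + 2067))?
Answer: 2349282/1175 ≈ 1999.4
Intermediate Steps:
C(u) = 828 - u (C(u) = 3 - (u - 825) = 3 - (-825 + u) = 3 + (825 - u) = 828 - u)
D(g) = (-1186 + g)/(2067 + 2*g) (D(g) = (-1186 + g)/(g + (2067 + g)) = (-1186 + g)/(2067 + 2*g))
C(-1170) - D(-446) = (828 - 1*(-1170)) - (-1186 - 446)/(2067 + 2*(-446)) = (828 + 1170) - (-1632)/(2067 - 892) = 1998 - (-1632)/1175 = 1998 - 1*(-1632/1175) = 1998 + 1632/1175 = 2349282/1175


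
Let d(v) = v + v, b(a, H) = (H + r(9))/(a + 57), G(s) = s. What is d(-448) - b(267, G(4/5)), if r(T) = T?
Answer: -1451569/1620 ≈ -896.03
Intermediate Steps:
b(a, H) = (9 + H)/(57 + a) (b(a, H) = (H + 9)/(a + 57) = (9 + H)/(57 + a))
d(v) = 2*v
d(-448) - b(267, G(4/5)) = 2*(-448) - (9 + 4/5)/(57 + 267) = -896 - (9 + 4*(⅕))/324 = -896 - (9 + ⅘)/324 = -896 - 49/(324*5) = -896 - 1*49/1620 = -896 - 49/1620 = -1451569/1620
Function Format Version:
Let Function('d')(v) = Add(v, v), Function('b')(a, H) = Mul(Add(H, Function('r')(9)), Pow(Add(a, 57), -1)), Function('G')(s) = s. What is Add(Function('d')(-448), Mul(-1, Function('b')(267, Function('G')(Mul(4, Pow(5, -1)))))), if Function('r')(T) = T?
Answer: Rational(-1451569, 1620) ≈ -896.03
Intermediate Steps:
Function('b')(a, H) = Mul(Pow(Add(57, a), -1), Add(9, H)) (Function('b')(a, H) = Mul(Add(H, 9), Pow(Add(a, 57), -1)) = Mul(Add(9, H), Pow(Add(57, a), -1)) = Mul(Pow(Add(57, a), -1), Add(9, H)))
Function('d')(v) = Mul(2, v)
Add(Function('d')(-448), Mul(-1, Function('b')(267, Function('G')(Mul(4, Pow(5, -1)))))) = Add(Mul(2, -448), Mul(-1, Mul(Pow(Add(57, 267), -1), Add(9, Mul(4, Pow(5, -1)))))) = Add(-896, Mul(-1, Mul(Pow(324, -1), Add(9, Mul(4, Rational(1, 5)))))) = Add(-896, Mul(-1, Mul(Rational(1, 324), Add(9, Rational(4, 5))))) = Add(-896, Mul(-1, Mul(Rational(1, 324), Rational(49, 5)))) = Add(-896, Mul(-1, Rational(49, 1620))) = Add(-896, Rational(-49, 1620)) = Rational(-1451569, 1620)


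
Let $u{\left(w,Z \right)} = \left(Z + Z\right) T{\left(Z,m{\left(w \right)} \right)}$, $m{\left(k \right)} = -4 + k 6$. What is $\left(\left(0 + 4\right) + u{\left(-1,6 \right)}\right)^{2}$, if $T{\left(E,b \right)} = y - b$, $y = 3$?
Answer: $25600$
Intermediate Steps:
$m{\left(k \right)} = -4 + 6 k$
$T{\left(E,b \right)} = 3 - b$
$u{\left(w,Z \right)} = 2 Z \left(7 - 6 w\right)$ ($u{\left(w,Z \right)} = \left(Z + Z\right) \left(3 - \left(-4 + 6 w\right)\right) = 2 Z \left(3 - \left(-4 + 6 w\right)\right) = 2 Z \left(7 - 6 w\right)$)
$\left(\left(0 + 4\right) + u{\left(-1,6 \right)}\right)^{2} = \left(\left(0 + 4\right) + 2 \cdot 6 \left(7 - -6\right)\right)^{2} = \left(4 + 2 \cdot 6 \left(7 + 6\right)\right)^{2} = \left(4 + 2 \cdot 6 \cdot 13\right)^{2} = \left(4 + 156\right)^{2} = 160^{2} = 25600$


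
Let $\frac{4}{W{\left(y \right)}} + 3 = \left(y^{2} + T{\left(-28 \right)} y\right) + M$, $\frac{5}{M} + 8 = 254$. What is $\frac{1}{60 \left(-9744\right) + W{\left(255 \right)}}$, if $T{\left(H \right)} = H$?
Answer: $- \frac{14238977}{8324675512296} \approx -1.7105 \cdot 10^{-6}$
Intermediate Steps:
$M = \frac{5}{246}$ ($M = \frac{5}{-8 + 254} = \frac{5}{246} \approx 0.020325$)
$W{\left(y \right)} = \frac{4}{- \frac{733}{246} + y^{2} - 28 y}$ ($W{\left(y \right)} = \frac{4}{-3 + \left(\left(y^{2} - 28 y\right) + \frac{5}{246}\right)} = \frac{4}{-3 + \left(\frac{5}{246} + y^{2} - 28 y\right)} = \frac{4}{- \frac{733}{246} + y^{2} - 28 y}$)
$\frac{1}{60 \left(-9744\right) + W{\left(255 \right)}} = \frac{1}{60 \left(-9744\right) + \frac{984}{-733 - 1756440 + 246 \cdot 255^{2}}} = \frac{1}{-584640 + \frac{984}{-733 - 1756440 + 246 \cdot 65025}} = \frac{1}{-584640 + \frac{984}{-733 - 1756440 + 15996150}} = \frac{1}{-584640 + \frac{984}{14238977}} = \frac{1}{- \frac{8324675512296}{14238977}} = - \frac{14238977}{8324675512296}$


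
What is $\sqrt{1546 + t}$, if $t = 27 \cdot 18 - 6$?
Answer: $\sqrt{2026} \approx 45.011$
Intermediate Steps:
$t = 480$ ($t = 486 - 6 = 480$)
$\sqrt{1546 + t} = \sqrt{1546 + 480} = \sqrt{2026}$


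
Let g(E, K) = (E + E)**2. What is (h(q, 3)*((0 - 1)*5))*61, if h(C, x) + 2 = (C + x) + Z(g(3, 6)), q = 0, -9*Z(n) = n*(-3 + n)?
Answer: 39955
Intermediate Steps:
g(E, K) = 4*E**2 (g(E, K) = (2*E)**2 = 4*E**2)
Z(n) = -n*(-3 + n)/9
h(C, x) = -134 + C + x (h(C, x) = -2 + ((C + x) + (4*3**2)*(3 - 4*3**2)/9) = -2 + ((C + x) + (4*9)*(3 - 4*9)/9) = -2 + ((C + x) + (1/9)*36*(3 - 1*36)) = -2 + ((C + x) + (1/9)*36*(3 - 36)) = -2 + ((C + x) + (1/9)*36*(-33)) = -2 + ((C + x) - 132) = -2 + (-132 + C + x) = -134 + C + x)
(h(q, 3)*((0 - 1)*5))*61 = ((-134 + 0 + 3)*((0 - 1)*5))*61 = -(-131)*5*61 = -131*(-5)*61 = 655*61 = 39955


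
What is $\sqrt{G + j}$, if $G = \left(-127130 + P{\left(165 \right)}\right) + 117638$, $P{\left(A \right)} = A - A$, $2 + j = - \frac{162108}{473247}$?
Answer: $\frac{i \sqrt{26251590239162}}{52583} \approx 97.439 i$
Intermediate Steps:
$j = - \frac{123178}{52583}$ ($j = -2 - \frac{162108}{473247} = -2 - \frac{18012}{52583} = - \frac{123178}{52583} \approx -2.3425$)
$P{\left(A \right)} = 0$
$G = -9492$ ($G = \left(-127130 + 0\right) + 117638 = -127130 + 117638 = -9492$)
$\sqrt{G + j} = \sqrt{-9492 - \frac{123178}{52583}} = \sqrt{- \frac{499241014}{52583}} = \frac{i \sqrt{26251590239162}}{52583}$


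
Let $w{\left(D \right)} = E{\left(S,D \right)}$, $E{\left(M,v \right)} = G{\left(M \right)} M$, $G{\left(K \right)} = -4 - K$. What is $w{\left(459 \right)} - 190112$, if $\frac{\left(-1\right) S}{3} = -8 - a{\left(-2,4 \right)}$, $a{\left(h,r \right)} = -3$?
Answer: $-190397$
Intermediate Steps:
$S = 15$ ($S = - 3 \left(-8 - -3\right) = - 3 \left(-8 + 3\right) = \left(-3\right) \left(-5\right) = 15$)
$E{\left(M,v \right)} = M \left(-4 - M\right)$ ($E{\left(M,v \right)} = \left(-4 - M\right) M = M \left(-4 - M\right)$)
$w{\left(D \right)} = -285$ ($w{\left(D \right)} = \left(-1\right) 15 \left(4 + 15\right) = \left(-1\right) 15 \cdot 19 = -285$)
$w{\left(459 \right)} - 190112 = -285 - 190112 = -190397$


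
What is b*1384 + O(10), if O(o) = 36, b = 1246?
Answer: 1724500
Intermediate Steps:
b*1384 + O(10) = 1246*1384 + 36 = 1724464 + 36 = 1724500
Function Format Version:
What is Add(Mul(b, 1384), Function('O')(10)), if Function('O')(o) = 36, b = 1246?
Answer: 1724500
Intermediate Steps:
Add(Mul(b, 1384), Function('O')(10)) = Add(Mul(1246, 1384), 36) = Add(1724464, 36) = 1724500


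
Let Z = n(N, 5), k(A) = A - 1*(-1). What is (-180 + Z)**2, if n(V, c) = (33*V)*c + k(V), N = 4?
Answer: 235225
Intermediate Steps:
k(A) = 1 + A (k(A) = A + 1 = 1 + A)
n(V, c) = 1 + V + 33*V*c (n(V, c) = (33*V)*c + (1 + V) = 33*V*c + (1 + V) = 1 + V + 33*V*c)
Z = 665 (Z = 1 + 4 + 33*4*5 = 1 + 4 + 660 = 665)
(-180 + Z)**2 = (-180 + 665)**2 = 485**2 = 235225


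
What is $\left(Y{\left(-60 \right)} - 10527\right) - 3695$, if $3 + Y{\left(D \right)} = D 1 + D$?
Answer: $-14345$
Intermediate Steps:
$Y{\left(D \right)} = -3 + 2 D$ ($Y{\left(D \right)} = -3 + \left(D 1 + D\right) = -3 + \left(D + D\right) = -3 + 2 D$)
$\left(Y{\left(-60 \right)} - 10527\right) - 3695 = \left(\left(-3 + 2 \left(-60\right)\right) - 10527\right) - 3695 = \left(\left(-3 - 120\right) - 10527\right) - 3695 = \left(-123 - 10527\right) - 3695 = -10650 - 3695 = -14345$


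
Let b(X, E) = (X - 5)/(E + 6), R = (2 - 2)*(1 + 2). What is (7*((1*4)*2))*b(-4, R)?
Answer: -84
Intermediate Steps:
R = 0 (R = 0*3 = 0)
b(X, E) = (-5 + X)/(6 + E)
(7*((1*4)*2))*b(-4, R) = (7*((1*4)*2))*((-5 - 4)/(6 + 0)) = (7*(4*2))*(-9/6) = (7*8)*((⅙)*(-9)) = 56*(-3/2) = -84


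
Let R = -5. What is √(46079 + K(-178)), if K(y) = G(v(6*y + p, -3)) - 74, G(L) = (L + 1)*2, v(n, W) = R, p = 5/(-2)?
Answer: √45997 ≈ 214.47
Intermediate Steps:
p = -5/2 (p = 5*(-½) = -5/2 ≈ -2.5000)
v(n, W) = -5
G(L) = 2 + 2*L (G(L) = (1 + L)*2 = 2 + 2*L)
K(y) = -82 (K(y) = (2 + 2*(-5)) - 74 = (2 - 10) - 74 = -8 - 74 = -82)
√(46079 + K(-178)) = √(46079 - 82) = √45997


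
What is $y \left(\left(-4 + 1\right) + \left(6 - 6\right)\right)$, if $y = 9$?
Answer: $-27$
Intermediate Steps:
$y \left(\left(-4 + 1\right) + \left(6 - 6\right)\right) = 9 \left(\left(-4 + 1\right) + \left(6 - 6\right)\right) = 9 \left(-3 + 0\right) = 9 \left(-3\right) = -27$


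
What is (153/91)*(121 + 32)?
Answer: 23409/91 ≈ 257.24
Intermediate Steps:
(153/91)*(121 + 32) = (153*(1/91))*153 = (153/91)*153 = 23409/91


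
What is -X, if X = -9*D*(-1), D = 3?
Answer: -27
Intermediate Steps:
X = 27 (X = -9*3*(-1) = -27*(-1) = 27)
-X = -1*27 = -27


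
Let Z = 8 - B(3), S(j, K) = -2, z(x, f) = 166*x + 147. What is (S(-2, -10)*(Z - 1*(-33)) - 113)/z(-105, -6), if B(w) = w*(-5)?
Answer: 75/5761 ≈ 0.013019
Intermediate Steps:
z(x, f) = 147 + 166*x
B(w) = -5*w
Z = 23 (Z = 8 - (-5)*3 = 8 - 1*(-15) = 8 + 15 = 23)
(S(-2, -10)*(Z - 1*(-33)) - 113)/z(-105, -6) = (-2*(23 - 1*(-33)) - 113)/(147 + 166*(-105)) = (-2*(23 + 33) - 113)/(147 - 17430) = (-2*56 - 113)/(-17283) = (-112 - 113)*(-1/17283) = -225*(-1/17283) = 75/5761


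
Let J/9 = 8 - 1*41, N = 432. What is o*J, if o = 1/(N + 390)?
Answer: -99/274 ≈ -0.36131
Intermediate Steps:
o = 1/822 (o = 1/(432 + 390) = 1/822 ≈ 0.0012165)
J = -297 (J = 9*(8 - 1*41) = 9*(8 - 41) = 9*(-33) = -297)
o*J = (1/822)*(-297) = -99/274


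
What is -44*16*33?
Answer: -23232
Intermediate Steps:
-44*16*33 = -704*33 = -23232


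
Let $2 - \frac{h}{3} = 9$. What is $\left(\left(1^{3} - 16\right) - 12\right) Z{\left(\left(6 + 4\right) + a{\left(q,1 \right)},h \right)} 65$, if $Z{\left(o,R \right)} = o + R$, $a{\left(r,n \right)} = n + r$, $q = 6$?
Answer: $7020$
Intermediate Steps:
$h = -21$ ($h = 6 - 27 = -21$)
$Z{\left(o,R \right)} = R + o$
$\left(\left(1^{3} - 16\right) - 12\right) Z{\left(\left(6 + 4\right) + a{\left(q,1 \right)},h \right)} 65 = \left(\left(1^{3} - 16\right) - 12\right) \left(-21 + \left(\left(6 + 4\right) + \left(1 + 6\right)\right)\right) 65 = \left(\left(1 - 16\right) - 12\right) \left(-21 + \left(10 + 7\right)\right) 65 = \left(-15 - 12\right) \left(-21 + 17\right) 65 = \left(-27\right) \left(-4\right) 65 = 108 \cdot 65 = 7020$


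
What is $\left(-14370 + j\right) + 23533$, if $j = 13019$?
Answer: $22182$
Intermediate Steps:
$\left(-14370 + j\right) + 23533 = \left(-14370 + 13019\right) + 23533 = -1351 + 23533 = 22182$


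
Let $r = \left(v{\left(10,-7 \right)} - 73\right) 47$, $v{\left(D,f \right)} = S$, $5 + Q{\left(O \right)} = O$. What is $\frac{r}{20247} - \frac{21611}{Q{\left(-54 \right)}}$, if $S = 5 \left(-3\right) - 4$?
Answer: $\frac{437302801}{1194573} \approx 366.07$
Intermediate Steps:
$Q{\left(O \right)} = -5 + O$
$S = -19$ ($S = -15 - 4 = -19$)
$v{\left(D,f \right)} = -19$
$r = -4324$ ($r = \left(-19 - 73\right) 47 = \left(-92\right) 47 = -4324$)
$\frac{r}{20247} - \frac{21611}{Q{\left(-54 \right)}} = - \frac{4324}{20247} - \frac{21611}{-5 - 54} = \left(-4324\right) \frac{1}{20247} - \frac{21611}{-59} = - \frac{4324}{20247} - - \frac{21611}{59} = - \frac{4324}{20247} + \frac{21611}{59} = \frac{437302801}{1194573}$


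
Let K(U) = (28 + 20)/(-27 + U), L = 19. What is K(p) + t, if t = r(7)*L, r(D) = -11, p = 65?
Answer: -3947/19 ≈ -207.74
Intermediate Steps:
t = -209 (t = -11*19 = -209)
K(U) = 48/(-27 + U)
K(p) + t = 48/(-27 + 65) - 209 = 48/38 - 209 = 48*(1/38) - 209 = 24/19 - 209 = -3947/19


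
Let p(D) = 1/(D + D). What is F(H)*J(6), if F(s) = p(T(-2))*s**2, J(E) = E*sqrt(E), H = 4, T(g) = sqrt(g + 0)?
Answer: -48*I*sqrt(3) ≈ -83.138*I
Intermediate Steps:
T(g) = sqrt(g)
p(D) = 1/(2*D)
J(E) = E**(3/2)
F(s) = -I*sqrt(2)*s**2/4 (F(s) = (1/(2*(sqrt(-2))))*s**2 = (1/(2*((I*sqrt(2)))))*s**2 = ((-I*sqrt(2)/2)/2)*s**2 = (-I*sqrt(2)/4)*s**2 = -I*sqrt(2)*s**2/4)
F(H)*J(6) = (-1/4*I*sqrt(2)*4**2)*6**(3/2) = (-1/4*I*sqrt(2)*16)*(6*sqrt(6)) = (-4*I*sqrt(2))*(6*sqrt(6)) = -48*I*sqrt(3)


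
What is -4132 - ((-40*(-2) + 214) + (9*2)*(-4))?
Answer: -4354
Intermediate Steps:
-4132 - ((-40*(-2) + 214) + (9*2)*(-4)) = -4132 - ((80 + 214) + 18*(-4)) = -4132 - (294 - 72) = -4132 - 1*222 = -4132 - 222 = -4354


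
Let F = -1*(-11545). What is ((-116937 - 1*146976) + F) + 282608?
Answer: 30240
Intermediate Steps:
F = 11545
((-116937 - 1*146976) + F) + 282608 = ((-116937 - 1*146976) + 11545) + 282608 = ((-116937 - 146976) + 11545) + 282608 = (-263913 + 11545) + 282608 = -252368 + 282608 = 30240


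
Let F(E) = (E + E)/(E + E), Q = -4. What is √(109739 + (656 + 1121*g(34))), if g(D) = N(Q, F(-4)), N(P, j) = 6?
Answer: √117121 ≈ 342.23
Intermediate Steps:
F(E) = 1 (F(E) = (2*E)/((2*E)) = (2*E)*(1/(2*E)) = 1)
g(D) = 6
√(109739 + (656 + 1121*g(34))) = √(109739 + (656 + 1121*6)) = √(109739 + (656 + 6726)) = √(109739 + 7382) = √117121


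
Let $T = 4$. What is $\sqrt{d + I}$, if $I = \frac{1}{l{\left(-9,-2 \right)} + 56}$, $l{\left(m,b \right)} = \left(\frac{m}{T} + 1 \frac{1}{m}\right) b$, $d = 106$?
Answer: $\frac{2 \sqrt{31663117}}{1093} \approx 10.296$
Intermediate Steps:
$l{\left(m,b \right)} = b \left(\frac{1}{m} + \frac{m}{4}\right)$ ($l{\left(m,b \right)} = \left(\frac{m}{4} + 1 \frac{1}{m}\right) b = \left(m \frac{1}{4} + \frac{1}{m}\right) b = \left(\frac{m}{4} + \frac{1}{m}\right) b = \left(\frac{1}{m} + \frac{m}{4}\right) b = b \left(\frac{1}{m} + \frac{m}{4}\right)$)
$I = \frac{18}{1093}$ ($I = \frac{1}{\left(- \frac{2}{-9} + \frac{1}{4} \left(-2\right) \left(-9\right)\right) + 56} = \frac{1}{\left(\left(-2\right) \left(- \frac{1}{9}\right) + \frac{9}{2}\right) + 56} = \frac{1}{\left(\frac{2}{9} + \frac{9}{2}\right) + 56} = \frac{1}{\frac{85}{18} + 56} = \frac{1}{\frac{1093}{18}} = \frac{18}{1093} \approx 0.016468$)
$\sqrt{d + I} = \sqrt{106 + \frac{18}{1093}} = \sqrt{\frac{115876}{1093}} = \frac{2 \sqrt{31663117}}{1093}$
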